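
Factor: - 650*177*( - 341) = 39232050 = 2^1 * 3^1*5^2 * 11^1*13^1*31^1*59^1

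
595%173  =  76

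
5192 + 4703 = 9895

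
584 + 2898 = 3482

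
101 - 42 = 59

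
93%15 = 3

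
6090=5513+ 577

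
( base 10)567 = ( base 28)K7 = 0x237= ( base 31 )i9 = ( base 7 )1440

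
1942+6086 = 8028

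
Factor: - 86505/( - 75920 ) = 2^( - 4 )*3^1*13^( - 1)*79^1 =237/208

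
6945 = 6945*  1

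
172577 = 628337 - 455760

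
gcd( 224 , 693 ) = 7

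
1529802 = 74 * 20673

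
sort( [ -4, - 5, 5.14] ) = [  -  5, - 4,5.14]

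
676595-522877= 153718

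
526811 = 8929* 59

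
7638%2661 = 2316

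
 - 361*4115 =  - 1485515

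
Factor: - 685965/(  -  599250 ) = 2^( - 1)*5^(  -  2 )*7^1*17^ ( - 1 ) * 139^1=   973/850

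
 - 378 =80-458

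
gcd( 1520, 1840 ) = 80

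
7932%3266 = 1400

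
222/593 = 222/593 = 0.37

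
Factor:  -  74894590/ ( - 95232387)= 2^1 *3^( -1)*5^1 * 47^( - 1 )*139^1*53881^1 * 675407^(-1) 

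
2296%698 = 202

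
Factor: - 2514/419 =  - 6 =- 2^1*3^1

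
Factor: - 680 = -2^3 *5^1*17^1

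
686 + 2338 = 3024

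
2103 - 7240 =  - 5137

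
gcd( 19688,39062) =2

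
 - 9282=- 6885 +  - 2397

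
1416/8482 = 708/4241   =  0.17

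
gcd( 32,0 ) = 32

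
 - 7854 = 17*( - 462 )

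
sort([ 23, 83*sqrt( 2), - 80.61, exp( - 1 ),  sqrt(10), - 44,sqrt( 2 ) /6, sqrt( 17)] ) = [-80.61, - 44,  sqrt ( 2)/6,exp ( - 1), sqrt( 10),sqrt( 17), 23, 83 * sqrt( 2 )]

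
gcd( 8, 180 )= 4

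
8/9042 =4/4521 = 0.00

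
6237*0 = 0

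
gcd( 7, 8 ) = 1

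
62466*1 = 62466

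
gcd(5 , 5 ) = 5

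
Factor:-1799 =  - 7^1 * 257^1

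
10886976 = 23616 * 461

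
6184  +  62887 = 69071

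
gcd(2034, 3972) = 6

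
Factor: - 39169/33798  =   - 299/258=-2^(-1)*3^(-1 )*  13^1 * 23^1*  43^ ( - 1)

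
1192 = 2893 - 1701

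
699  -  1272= - 573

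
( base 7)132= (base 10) 72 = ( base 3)2200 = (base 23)33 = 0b1001000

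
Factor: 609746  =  2^1* 109^1 * 2797^1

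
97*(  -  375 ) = - 36375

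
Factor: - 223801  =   - 19^1*11779^1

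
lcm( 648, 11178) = 44712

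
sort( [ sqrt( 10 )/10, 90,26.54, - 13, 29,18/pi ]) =[ - 13 , sqrt (10 )/10,18/pi,26.54,29,90] 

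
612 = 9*68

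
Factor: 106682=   2^1*41^1*1301^1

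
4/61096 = 1/15274  =  0.00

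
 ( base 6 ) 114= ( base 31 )1F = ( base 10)46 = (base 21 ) 24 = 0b101110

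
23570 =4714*5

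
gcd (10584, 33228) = 36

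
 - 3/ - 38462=3/38462  =  0.00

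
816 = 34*24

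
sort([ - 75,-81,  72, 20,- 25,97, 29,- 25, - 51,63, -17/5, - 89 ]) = [- 89, - 81,-75,- 51, - 25, - 25 , - 17/5, 20, 29,63,72,97]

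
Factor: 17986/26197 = 46/67 = 2^1*23^1*67^( - 1)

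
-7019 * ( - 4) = 28076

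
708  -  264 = 444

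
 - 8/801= - 1  +  793/801 =- 0.01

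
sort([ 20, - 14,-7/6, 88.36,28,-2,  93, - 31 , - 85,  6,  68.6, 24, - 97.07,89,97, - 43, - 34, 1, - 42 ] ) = [ - 97.07, - 85,- 43,-42, - 34, - 31,-14, - 2, - 7/6, 1,6,  20, 24,28,  68.6 , 88.36, 89,  93, 97]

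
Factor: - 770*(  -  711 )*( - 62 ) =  - 2^2*3^2*5^1*7^1*11^1*31^1*79^1 = - 33943140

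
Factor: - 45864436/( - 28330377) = 2^2*3^(-1)*17^1*61^1*2903^( - 1)*3253^( - 1)*11057^1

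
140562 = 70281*2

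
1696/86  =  19 + 31/43  =  19.72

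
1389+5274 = 6663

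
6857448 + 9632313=16489761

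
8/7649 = 8/7649 = 0.00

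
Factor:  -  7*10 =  - 2^1*5^1 * 7^1 = - 70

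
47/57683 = 47/57683=0.00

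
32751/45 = 727  +  4/5 = 727.80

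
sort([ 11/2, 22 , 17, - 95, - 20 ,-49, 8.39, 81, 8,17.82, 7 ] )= [ - 95, - 49,  -  20, 11/2, 7,8, 8.39, 17,17.82, 22, 81 ] 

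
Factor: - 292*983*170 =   -  2^3 * 5^1 * 17^1 * 73^1 * 983^1 = - 48796120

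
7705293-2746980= 4958313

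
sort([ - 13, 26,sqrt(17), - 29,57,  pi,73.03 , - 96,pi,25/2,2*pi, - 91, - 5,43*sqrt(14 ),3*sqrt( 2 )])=[ - 96,-91, - 29, - 13,  -  5,pi,  pi,sqrt(17 ),3*sqrt(2),2*pi, 25/2,26,57,73.03, 43*sqrt(14) ]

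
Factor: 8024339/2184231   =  3^( - 1)*7^(-1)*47^( - 1)*577^1*2213^( - 1) * 13907^1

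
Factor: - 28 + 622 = 2^1*3^3 *11^1 = 594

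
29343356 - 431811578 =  - 402468222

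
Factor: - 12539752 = - 2^3*1567469^1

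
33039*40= 1321560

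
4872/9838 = 2436/4919  =  0.50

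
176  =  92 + 84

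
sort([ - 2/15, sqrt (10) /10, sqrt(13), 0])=[-2/15 , 0, sqrt(10 )/10  ,  sqrt( 13 )]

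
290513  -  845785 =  - 555272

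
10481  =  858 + 9623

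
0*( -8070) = 0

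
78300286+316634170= 394934456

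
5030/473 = 10 + 300/473 = 10.63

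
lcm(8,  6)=24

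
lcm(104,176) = 2288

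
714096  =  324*2204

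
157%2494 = 157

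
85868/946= 90 + 364/473= 90.77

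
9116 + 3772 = 12888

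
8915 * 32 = 285280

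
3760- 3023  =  737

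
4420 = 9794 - 5374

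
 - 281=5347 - 5628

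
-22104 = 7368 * ( - 3)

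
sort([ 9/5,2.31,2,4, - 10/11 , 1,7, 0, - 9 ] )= [  -  9, - 10/11,0, 1,9/5 , 2, 2.31,4,7] 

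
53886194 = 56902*947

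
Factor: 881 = 881^1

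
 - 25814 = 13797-39611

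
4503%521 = 335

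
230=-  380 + 610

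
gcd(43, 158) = 1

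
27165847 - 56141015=-28975168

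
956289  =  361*2649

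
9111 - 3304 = 5807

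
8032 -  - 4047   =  12079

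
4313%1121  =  950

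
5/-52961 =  - 5/52961= - 0.00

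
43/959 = 43/959  =  0.04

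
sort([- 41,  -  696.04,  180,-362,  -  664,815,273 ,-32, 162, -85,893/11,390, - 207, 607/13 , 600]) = [ - 696.04, - 664, - 362,-207 , -85,-41 ,-32, 607/13,893/11,162, 180, 273, 390, 600,815] 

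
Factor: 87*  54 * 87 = 2^1*3^5*29^2 = 408726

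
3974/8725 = 3974/8725 = 0.46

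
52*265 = 13780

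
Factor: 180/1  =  2^2 *3^2*5^1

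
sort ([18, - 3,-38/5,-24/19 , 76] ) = [  -  38/5, - 3, - 24/19, 18,76]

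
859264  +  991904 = 1851168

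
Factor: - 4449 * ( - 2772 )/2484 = 7^1*11^1*23^( - 1)*1483^1 = 114191/23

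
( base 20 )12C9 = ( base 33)8a7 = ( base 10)9049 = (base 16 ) 2359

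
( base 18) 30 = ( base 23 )28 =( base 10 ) 54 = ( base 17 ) 33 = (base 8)66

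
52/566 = 26/283 = 0.09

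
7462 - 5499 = 1963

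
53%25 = 3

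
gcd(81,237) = 3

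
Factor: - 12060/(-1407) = 2^2*3^1*5^1 * 7^( - 1)  =  60/7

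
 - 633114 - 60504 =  - 693618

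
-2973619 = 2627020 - 5600639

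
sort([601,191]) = [ 191, 601]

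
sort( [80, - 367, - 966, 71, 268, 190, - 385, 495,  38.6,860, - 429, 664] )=[ - 966, - 429,-385, - 367 , 38.6, 71 , 80, 190 , 268, 495,664, 860 ] 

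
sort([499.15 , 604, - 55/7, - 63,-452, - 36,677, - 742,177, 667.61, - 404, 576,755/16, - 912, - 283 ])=[ - 912, - 742,-452, - 404, - 283, - 63,- 36, - 55/7,755/16, 177,499.15,576,604,667.61,677]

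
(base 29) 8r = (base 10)259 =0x103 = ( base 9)317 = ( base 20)cj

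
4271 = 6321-2050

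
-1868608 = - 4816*388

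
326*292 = 95192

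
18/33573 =6/11191= 0.00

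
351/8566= 351/8566  =  0.04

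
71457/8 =71457/8   =  8932.12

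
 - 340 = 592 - 932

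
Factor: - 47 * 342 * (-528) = 2^5*3^3*11^1 * 19^1*47^1  =  8487072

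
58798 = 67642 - 8844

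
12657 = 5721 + 6936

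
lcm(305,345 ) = 21045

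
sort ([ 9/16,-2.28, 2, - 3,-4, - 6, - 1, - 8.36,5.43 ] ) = [ - 8.36, - 6, - 4, - 3, - 2.28, - 1, 9/16, 2, 5.43 ] 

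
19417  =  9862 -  - 9555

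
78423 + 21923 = 100346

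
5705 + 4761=10466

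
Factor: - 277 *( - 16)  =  2^4 * 277^1 = 4432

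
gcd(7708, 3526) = 82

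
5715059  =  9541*599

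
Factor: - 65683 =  - 19^1*3457^1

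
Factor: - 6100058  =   - 2^1*3050029^1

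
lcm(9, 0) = 0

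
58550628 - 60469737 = -1919109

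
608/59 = 10 + 18/59 = 10.31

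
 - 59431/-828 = 71 + 643/828 = 71.78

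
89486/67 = 1335 + 41/67 = 1335.61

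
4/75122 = 2/37561  =  0.00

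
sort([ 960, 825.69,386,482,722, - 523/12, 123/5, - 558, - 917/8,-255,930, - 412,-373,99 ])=[-558,- 412, - 373, - 255, - 917/8,-523/12 , 123/5,99,386,482,722,825.69,930, 960]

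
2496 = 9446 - 6950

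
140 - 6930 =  - 6790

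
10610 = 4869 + 5741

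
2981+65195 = 68176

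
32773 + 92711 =125484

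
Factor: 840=2^3*3^1*5^1*7^1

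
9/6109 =9/6109 = 0.00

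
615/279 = 205/93= 2.20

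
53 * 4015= 212795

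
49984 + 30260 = 80244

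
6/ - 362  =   - 3/181= - 0.02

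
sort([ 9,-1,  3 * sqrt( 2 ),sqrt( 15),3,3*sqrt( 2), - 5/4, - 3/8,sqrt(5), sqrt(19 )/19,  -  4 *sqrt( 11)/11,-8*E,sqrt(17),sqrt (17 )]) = [-8* E,-5/4, - 4 * sqrt( 11)/11,  -  1, - 3/8 , sqrt(  19)/19, sqrt(5),3,  sqrt ( 15),sqrt(17) , sqrt (17), 3*sqrt(2), 3 * sqrt(2 ), 9 ]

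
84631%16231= 3476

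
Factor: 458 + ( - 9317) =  - 3^1*2953^1 = - 8859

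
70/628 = 35/314 = 0.11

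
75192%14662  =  1882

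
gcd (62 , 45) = 1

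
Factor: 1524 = 2^2*3^1*127^1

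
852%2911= 852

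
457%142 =31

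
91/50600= 91/50600 = 0.00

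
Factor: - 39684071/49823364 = - 2^( - 2)*3^( - 1 )*7^3* 41^( - 1 )*127^1*911^1*101267^( - 1 ) 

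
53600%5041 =3190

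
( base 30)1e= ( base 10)44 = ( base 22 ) 20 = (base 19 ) 26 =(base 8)54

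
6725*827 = 5561575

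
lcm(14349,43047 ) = 43047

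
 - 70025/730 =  - 14005/146 = - 95.92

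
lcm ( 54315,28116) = 2389860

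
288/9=32 = 32.00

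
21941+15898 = 37839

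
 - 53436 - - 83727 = 30291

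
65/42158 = 65/42158=0.00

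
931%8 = 3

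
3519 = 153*23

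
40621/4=40621/4=10155.25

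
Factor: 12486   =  2^1 *3^1*2081^1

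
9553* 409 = 3907177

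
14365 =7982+6383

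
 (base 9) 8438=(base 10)6191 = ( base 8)14057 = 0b1100000101111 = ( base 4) 1200233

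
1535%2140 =1535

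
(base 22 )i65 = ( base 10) 8849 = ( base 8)21221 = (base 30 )9ot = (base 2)10001010010001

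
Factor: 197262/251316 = 2^( - 1 ) * 179^( - 1) * 281^1 = 281/358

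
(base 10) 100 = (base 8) 144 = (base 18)5A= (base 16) 64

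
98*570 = 55860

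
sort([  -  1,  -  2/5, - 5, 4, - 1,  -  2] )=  [ - 5, - 2, - 1,-1, - 2/5, 4] 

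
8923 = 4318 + 4605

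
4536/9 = 504 = 504.00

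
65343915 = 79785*819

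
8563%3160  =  2243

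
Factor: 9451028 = 2^2 * 2362757^1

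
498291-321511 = 176780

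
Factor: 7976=2^3*997^1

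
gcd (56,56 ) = 56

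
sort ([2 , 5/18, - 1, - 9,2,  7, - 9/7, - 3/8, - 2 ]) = [ - 9, - 2, - 9/7, - 1, - 3/8, 5/18, 2,2, 7] 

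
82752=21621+61131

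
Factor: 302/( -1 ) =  - 2^1 * 151^1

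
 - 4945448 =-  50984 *97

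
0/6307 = 0=   0.00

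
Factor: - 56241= - 3^3*2083^1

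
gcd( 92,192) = 4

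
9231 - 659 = 8572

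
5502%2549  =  404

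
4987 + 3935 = 8922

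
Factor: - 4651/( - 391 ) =17^ (-1)*23^(-1)*4651^1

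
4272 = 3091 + 1181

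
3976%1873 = 230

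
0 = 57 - 57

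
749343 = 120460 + 628883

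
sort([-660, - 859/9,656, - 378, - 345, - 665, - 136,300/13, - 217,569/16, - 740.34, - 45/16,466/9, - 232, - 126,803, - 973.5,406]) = [ - 973.5,-740.34, - 665, - 660,  -  378, - 345, - 232, - 217, - 136, - 126, - 859/9, - 45/16, 300/13,569/16 , 466/9,406,  656,803 ]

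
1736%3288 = 1736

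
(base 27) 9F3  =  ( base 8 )15471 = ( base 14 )277b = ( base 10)6969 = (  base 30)7m9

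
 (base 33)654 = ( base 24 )BF7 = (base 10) 6703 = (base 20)GF3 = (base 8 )15057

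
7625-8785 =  - 1160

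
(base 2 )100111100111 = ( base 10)2535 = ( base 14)CD1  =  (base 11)19a5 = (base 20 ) 66f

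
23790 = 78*305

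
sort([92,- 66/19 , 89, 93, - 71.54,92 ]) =[ - 71.54, - 66/19,  89, 92, 92,93]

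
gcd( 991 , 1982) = 991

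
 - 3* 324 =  - 972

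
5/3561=5/3561 = 0.00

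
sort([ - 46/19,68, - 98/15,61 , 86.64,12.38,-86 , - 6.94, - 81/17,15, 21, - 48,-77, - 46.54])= [ - 86, - 77, - 48,- 46.54, - 6.94, - 98/15,-81/17, - 46/19,12.38,15,21,61,68,86.64 ] 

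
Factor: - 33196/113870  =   - 2^1  *  5^( - 1 )*43^1*59^(- 1) =-86/295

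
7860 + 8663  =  16523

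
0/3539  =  0  =  0.00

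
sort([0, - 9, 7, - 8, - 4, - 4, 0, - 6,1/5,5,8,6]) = [ - 9,-8, - 6,-4 ,-4, 0, 0,1/5, 5, 6,7, 8 ] 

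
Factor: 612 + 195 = 3^1 * 269^1 = 807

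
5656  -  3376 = 2280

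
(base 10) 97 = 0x61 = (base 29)3A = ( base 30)37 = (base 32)31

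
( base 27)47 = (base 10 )115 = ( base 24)4J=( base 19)61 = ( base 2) 1110011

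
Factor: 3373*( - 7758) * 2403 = -2^1*3^5 *89^1*431^1*3373^1= -62881064802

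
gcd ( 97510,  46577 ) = 1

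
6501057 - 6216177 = 284880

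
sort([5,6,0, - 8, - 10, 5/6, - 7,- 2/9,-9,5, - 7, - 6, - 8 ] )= [  -  10, - 9,- 8, - 8 , - 7, - 7, - 6, - 2/9,0,5/6,5,5, 6]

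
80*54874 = 4389920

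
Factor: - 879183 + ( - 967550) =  - 1846733 = -7^1  *  263819^1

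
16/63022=8/31511 = 0.00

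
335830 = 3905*86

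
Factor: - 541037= -7^1*77291^1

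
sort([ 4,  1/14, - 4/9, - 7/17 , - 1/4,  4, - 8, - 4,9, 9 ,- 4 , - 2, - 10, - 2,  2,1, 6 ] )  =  [  -  10, - 8, - 4, - 4, - 2,-2, - 4/9 , - 7/17,-1/4,  1/14, 1 , 2 , 4,  4,6,9, 9]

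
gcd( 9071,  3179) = 1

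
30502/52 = 586 + 15/26 =586.58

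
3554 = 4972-1418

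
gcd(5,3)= 1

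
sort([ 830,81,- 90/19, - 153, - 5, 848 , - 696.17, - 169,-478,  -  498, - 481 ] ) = [ - 696.17, - 498, - 481,- 478, - 169, - 153, - 5, - 90/19,81,  830,848 ]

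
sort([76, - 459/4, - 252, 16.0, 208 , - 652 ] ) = [ -652,-252, - 459/4,16.0, 76,208] 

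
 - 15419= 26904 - 42323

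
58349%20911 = 16527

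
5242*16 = 83872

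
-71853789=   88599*( - 811)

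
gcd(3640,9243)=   13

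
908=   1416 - 508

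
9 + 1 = 10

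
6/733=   6/733 = 0.01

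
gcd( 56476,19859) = 7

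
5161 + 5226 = 10387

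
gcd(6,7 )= 1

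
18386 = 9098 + 9288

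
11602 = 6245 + 5357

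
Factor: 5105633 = 13^1*392741^1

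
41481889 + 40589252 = 82071141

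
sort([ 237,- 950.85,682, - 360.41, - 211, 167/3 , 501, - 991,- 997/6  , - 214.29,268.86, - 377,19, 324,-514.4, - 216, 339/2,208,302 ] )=[ - 991, - 950.85, - 514.4, - 377, - 360.41, -216, - 214.29,-211 , - 997/6,19 , 167/3,339/2, 208, 237, 268.86,302,324,501,682 ]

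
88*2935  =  258280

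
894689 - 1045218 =-150529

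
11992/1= 11992 = 11992.00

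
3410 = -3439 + 6849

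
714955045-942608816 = -227653771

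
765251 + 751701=1516952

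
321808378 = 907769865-585961487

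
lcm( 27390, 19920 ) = 219120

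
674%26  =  24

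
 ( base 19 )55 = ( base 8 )144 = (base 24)44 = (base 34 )2w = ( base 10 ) 100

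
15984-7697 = 8287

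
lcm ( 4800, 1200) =4800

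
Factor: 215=5^1*43^1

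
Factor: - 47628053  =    -  11^1*499^1*8677^1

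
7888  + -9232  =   - 1344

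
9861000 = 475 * 20760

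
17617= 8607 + 9010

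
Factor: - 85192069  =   - 23^1*3704003^1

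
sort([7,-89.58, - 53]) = [-89.58, - 53,7 ]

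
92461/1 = 92461= 92461.00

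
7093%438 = 85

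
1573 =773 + 800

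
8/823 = 8/823 = 0.01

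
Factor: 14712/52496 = 1839/6562 = 2^( - 1) * 3^1*17^(  -  1)*193^ ( - 1) * 613^1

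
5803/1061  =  5803/1061 = 5.47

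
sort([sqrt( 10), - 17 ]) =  [  -  17,sqrt( 10 ) ]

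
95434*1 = 95434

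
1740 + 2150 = 3890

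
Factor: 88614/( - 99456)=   -  14769/16576 = - 2^( - 6)*3^3* 7^(- 1)*37^( - 1) * 547^1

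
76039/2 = 38019 + 1/2 = 38019.50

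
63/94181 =63/94181 = 0.00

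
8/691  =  8/691 = 0.01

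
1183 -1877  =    -  694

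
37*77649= 2873013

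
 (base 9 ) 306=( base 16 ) f9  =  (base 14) 13b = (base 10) 249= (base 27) 96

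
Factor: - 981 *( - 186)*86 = 15692076 =2^2*3^3*31^1*43^1*109^1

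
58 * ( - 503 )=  - 29174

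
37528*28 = 1050784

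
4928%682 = 154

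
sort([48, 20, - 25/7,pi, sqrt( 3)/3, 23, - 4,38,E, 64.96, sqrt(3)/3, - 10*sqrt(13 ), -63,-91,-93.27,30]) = [ - 93.27 , - 91 , - 63, - 10*sqrt( 13),- 4, - 25/7,sqrt( 3 ) /3, sqrt(3)/3,E, pi, 20,  23,30 , 38, 48, 64.96] 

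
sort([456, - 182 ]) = [  -  182 , 456]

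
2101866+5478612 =7580478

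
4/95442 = 2/47721  =  0.00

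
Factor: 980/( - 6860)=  -7^ ( - 1) = - 1/7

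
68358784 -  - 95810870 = 164169654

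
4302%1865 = 572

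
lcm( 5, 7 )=35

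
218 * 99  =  21582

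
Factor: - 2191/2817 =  - 3^( -2 )  *7^1 = - 7/9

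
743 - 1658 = - 915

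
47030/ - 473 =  - 47030/473 = - 99.43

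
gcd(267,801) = 267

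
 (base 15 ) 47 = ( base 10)67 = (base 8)103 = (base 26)2F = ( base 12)57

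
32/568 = 4/71 = 0.06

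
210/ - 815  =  -1 + 121/163 = -0.26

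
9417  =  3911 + 5506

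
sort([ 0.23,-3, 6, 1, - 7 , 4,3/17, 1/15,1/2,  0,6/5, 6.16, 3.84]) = [ - 7,-3  ,  0, 1/15,3/17, 0.23,  1/2,1,6/5, 3.84,4, 6,6.16]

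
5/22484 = 5/22484  =  0.00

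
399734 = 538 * 743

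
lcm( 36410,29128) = 145640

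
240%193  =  47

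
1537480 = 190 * 8092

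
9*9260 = 83340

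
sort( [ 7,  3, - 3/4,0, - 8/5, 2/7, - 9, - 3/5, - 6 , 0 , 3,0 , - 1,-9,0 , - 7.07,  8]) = [ - 9, - 9,  -  7.07,  -  6, - 8/5, - 1, -3/4, - 3/5, 0, 0, 0, 0,2/7,  3, 3,7,8] 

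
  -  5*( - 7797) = 38985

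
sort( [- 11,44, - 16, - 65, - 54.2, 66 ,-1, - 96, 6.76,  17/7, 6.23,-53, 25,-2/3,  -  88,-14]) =[ - 96,- 88,-65,-54.2, - 53, - 16,  -  14  , -11, - 1,  -  2/3, 17/7, 6.23, 6.76, 25, 44,66 ] 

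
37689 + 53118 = 90807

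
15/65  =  3/13 = 0.23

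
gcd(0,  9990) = 9990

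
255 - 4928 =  - 4673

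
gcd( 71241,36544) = 1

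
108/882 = 6/49 = 0.12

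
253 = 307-54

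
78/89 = 78/89= 0.88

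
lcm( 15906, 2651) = 15906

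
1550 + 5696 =7246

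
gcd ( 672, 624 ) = 48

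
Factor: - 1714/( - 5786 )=857/2893  =  11^( - 1 )*263^(-1) * 857^1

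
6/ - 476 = - 3/238= -0.01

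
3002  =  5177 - 2175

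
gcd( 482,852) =2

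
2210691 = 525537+1685154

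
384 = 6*64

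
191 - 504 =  - 313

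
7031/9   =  7031/9 = 781.22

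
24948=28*891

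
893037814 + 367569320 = 1260607134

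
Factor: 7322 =2^1*7^1*523^1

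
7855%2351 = 802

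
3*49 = 147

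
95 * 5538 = 526110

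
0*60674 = 0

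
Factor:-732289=- 179^1*4091^1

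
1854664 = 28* 66238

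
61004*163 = 9943652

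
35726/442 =17863/221 = 80.83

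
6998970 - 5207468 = 1791502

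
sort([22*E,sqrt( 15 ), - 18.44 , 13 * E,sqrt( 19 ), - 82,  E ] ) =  [ - 82, - 18.44,E,sqrt( 15 ), sqrt( 19 ),13 * E,22*E]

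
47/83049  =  1/1767=   0.00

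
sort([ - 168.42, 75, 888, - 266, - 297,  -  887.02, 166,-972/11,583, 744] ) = [ -887.02, - 297 , - 266,-168.42, - 972/11, 75 , 166,  583, 744,888]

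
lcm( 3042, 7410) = 288990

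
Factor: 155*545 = 84475 = 5^2*31^1*109^1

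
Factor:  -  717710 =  - 2^1*5^1*7^1*10253^1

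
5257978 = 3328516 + 1929462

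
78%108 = 78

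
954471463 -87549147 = 866922316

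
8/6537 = 8/6537 = 0.00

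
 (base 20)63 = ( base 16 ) 7B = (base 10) 123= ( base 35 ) 3i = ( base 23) 58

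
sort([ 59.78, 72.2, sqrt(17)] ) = [ sqrt(17 ) , 59.78,72.2]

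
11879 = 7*1697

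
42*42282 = 1775844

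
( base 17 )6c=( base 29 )3r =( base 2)1110010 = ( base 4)1302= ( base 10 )114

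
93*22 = 2046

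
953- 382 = 571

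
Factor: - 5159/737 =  - 7 = -7^1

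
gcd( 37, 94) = 1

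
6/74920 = 3/37460 = 0.00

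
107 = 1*107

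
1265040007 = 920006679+345033328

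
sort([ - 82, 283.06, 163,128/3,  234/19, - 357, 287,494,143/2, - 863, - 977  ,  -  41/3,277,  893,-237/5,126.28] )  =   [-977 , - 863,  -  357, - 82, - 237/5,-41/3, 234/19,  128/3 , 143/2, 126.28,163 , 277,283.06,  287, 494 , 893]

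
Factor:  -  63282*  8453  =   - 534922746= -2^1*3^1*53^1*79^1*107^1*199^1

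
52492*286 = 15012712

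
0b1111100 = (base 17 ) 75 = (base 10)124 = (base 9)147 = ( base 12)A4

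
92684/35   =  2648 + 4/35 = 2648.11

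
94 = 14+80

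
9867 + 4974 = 14841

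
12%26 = 12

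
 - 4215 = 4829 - 9044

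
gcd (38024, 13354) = 2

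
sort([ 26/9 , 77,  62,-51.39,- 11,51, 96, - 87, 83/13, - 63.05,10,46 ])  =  [- 87,  -  63.05, - 51.39, - 11,26/9, 83/13,10,46,51,62,  77, 96 ] 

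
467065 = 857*545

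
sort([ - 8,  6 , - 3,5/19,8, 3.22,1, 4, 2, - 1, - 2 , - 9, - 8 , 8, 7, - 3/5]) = [-9, - 8 , - 8, - 3, - 2, - 1 , - 3/5,5/19,1,2,3.22, 4, 6,7, 8, 8 ]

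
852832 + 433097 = 1285929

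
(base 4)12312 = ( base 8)666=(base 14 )234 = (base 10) 438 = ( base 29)F3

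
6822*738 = 5034636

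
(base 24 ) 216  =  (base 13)6CC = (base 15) 53C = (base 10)1182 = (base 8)2236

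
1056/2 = 528 = 528.00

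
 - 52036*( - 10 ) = 520360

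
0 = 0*9025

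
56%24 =8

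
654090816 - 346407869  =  307682947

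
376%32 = 24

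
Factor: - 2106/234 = -3^2 = - 9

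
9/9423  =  1/1047 = 0.00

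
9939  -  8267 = 1672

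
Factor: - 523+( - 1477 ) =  - 2000 = - 2^4*5^3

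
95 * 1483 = 140885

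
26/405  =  26/405 = 0.06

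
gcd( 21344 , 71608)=8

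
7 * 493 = 3451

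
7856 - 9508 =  - 1652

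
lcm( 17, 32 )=544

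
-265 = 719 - 984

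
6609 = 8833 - 2224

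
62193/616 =100 + 593/616 = 100.96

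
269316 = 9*29924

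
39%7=4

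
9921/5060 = 9921/5060 = 1.96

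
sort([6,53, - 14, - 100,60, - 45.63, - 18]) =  [ -100, - 45.63,  -  18, - 14,  6,53,  60 ] 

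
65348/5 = 13069 + 3/5 = 13069.60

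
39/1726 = 39/1726 = 0.02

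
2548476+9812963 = 12361439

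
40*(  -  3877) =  - 155080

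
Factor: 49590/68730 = 57/79 = 3^1 *19^1 * 79^(-1 ) 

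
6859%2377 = 2105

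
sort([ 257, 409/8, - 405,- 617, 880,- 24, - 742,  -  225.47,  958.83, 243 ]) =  [ - 742, - 617, -405,  -  225.47, - 24,409/8 , 243,257 , 880,958.83 ] 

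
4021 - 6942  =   - 2921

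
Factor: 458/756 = 2^( - 1)*3^( - 3) * 7^ ( - 1 )*229^1 = 229/378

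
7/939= 7/939=0.01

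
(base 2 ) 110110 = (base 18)30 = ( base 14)3c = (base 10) 54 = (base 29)1P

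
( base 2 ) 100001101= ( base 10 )269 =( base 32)8D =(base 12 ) 1a5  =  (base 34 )7v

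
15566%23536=15566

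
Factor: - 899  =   - 29^1*31^1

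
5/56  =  5/56 = 0.09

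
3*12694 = 38082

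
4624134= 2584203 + 2039931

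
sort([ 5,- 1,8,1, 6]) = [ - 1,1, 5,6,8] 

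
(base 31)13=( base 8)42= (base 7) 46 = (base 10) 34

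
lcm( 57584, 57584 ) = 57584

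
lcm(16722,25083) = 50166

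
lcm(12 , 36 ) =36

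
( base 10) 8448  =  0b10000100000000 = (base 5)232243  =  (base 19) 147C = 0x2100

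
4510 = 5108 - 598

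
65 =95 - 30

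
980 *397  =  389060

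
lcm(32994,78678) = 1022814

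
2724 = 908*3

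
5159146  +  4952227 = 10111373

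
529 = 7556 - 7027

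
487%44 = 3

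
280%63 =28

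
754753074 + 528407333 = 1283160407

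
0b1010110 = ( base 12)72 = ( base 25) 3b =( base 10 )86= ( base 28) 32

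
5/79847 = 5/79847 = 0.00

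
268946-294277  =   - 25331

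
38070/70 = 3807/7 = 543.86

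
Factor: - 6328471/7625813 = -13^(-1 )*17^1*372263^1 * 586601^( - 1 ) 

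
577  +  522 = 1099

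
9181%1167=1012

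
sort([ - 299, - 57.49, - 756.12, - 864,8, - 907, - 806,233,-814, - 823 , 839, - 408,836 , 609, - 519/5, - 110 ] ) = [ - 907,  -  864,  -  823 , - 814, - 806, - 756.12,-408, - 299, - 110, - 519/5, - 57.49,8,233,609 , 836 , 839]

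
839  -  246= 593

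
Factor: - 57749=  - 17^1*43^1* 79^1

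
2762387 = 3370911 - 608524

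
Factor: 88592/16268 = 452/83 = 2^2*83^(  -  1)*113^1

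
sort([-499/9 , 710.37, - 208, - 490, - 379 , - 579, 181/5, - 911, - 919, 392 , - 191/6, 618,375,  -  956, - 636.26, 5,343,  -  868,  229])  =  [ - 956, - 919, - 911 , - 868 ,-636.26, - 579,- 490,  -  379,-208, - 499/9  , - 191/6, 5, 181/5,229,343  ,  375,392, 618, 710.37]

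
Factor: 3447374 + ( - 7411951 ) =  - 41^1*96697^1 = - 3964577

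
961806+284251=1246057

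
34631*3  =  103893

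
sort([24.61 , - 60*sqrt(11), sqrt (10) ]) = [ - 60*sqrt(11), sqrt( 10 ), 24.61 ]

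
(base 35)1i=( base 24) 25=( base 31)1M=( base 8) 65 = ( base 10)53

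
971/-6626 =-971/6626 = -  0.15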